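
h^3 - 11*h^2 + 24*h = h*(h - 8)*(h - 3)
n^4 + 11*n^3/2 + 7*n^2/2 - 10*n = n*(n - 1)*(n + 5/2)*(n + 4)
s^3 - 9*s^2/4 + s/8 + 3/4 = (s - 2)*(s - 3/4)*(s + 1/2)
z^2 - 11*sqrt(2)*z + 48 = (z - 8*sqrt(2))*(z - 3*sqrt(2))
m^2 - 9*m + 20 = (m - 5)*(m - 4)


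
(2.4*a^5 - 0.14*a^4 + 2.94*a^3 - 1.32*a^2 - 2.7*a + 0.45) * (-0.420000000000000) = -1.008*a^5 + 0.0588*a^4 - 1.2348*a^3 + 0.5544*a^2 + 1.134*a - 0.189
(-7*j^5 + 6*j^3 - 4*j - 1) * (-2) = 14*j^5 - 12*j^3 + 8*j + 2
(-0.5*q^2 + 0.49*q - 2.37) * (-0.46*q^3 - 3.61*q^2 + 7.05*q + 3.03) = 0.23*q^5 + 1.5796*q^4 - 4.2037*q^3 + 10.4952*q^2 - 15.2238*q - 7.1811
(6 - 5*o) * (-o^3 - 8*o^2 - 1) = 5*o^4 + 34*o^3 - 48*o^2 + 5*o - 6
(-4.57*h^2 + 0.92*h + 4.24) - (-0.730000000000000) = -4.57*h^2 + 0.92*h + 4.97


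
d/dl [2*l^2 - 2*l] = 4*l - 2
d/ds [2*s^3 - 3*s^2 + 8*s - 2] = 6*s^2 - 6*s + 8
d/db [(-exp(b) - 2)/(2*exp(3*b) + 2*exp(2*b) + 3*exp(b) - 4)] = ((exp(b) + 2)*(6*exp(2*b) + 4*exp(b) + 3) - 2*exp(3*b) - 2*exp(2*b) - 3*exp(b) + 4)*exp(b)/(2*exp(3*b) + 2*exp(2*b) + 3*exp(b) - 4)^2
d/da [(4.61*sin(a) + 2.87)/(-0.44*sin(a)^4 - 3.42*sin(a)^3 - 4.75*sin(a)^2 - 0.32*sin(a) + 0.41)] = (6.0852*sin(a)^4 + 36.5836*sin(a)^3 + 51.3437*sin(a)^2 + 27.265*sin(a) + 2.8085)*cos(a)/(0.1936*sin(a)^8 + 3.0096*sin(a)^7 + 15.8764*sin(a)^6 + 32.7716*sin(a)^5 + 24.3905*sin(a)^4 + 0.2356*sin(a)^3 - 3.7926*sin(a)^2 - 0.2624*sin(a) + 0.1681)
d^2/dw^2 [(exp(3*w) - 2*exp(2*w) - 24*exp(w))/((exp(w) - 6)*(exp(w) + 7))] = (exp(3*w) + 21*exp(2*w) + 168*exp(w) + 196)*exp(w)/(exp(3*w) + 21*exp(2*w) + 147*exp(w) + 343)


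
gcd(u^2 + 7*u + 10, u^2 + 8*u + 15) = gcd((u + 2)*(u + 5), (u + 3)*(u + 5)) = u + 5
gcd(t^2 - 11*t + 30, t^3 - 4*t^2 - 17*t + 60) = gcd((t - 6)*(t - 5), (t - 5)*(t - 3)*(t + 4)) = t - 5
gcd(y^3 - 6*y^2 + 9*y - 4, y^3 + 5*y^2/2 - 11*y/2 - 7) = 1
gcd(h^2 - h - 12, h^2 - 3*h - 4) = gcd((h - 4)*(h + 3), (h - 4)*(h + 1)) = h - 4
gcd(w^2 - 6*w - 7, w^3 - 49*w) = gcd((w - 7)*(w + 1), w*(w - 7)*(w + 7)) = w - 7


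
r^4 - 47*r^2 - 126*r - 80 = (r - 8)*(r + 1)*(r + 2)*(r + 5)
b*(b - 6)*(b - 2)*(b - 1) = b^4 - 9*b^3 + 20*b^2 - 12*b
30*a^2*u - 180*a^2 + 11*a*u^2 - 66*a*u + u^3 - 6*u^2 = (5*a + u)*(6*a + u)*(u - 6)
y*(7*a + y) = 7*a*y + y^2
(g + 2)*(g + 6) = g^2 + 8*g + 12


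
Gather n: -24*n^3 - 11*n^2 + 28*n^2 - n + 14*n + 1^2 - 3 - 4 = -24*n^3 + 17*n^2 + 13*n - 6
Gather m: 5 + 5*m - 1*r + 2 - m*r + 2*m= m*(7 - r) - r + 7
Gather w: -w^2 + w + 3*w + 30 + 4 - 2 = -w^2 + 4*w + 32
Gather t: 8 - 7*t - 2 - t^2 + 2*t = -t^2 - 5*t + 6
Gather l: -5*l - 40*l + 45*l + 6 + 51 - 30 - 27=0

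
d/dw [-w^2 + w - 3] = 1 - 2*w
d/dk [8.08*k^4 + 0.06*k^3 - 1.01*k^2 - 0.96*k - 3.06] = 32.32*k^3 + 0.18*k^2 - 2.02*k - 0.96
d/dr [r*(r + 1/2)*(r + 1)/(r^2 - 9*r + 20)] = (r^4 - 18*r^3 + 46*r^2 + 60*r + 10)/(r^4 - 18*r^3 + 121*r^2 - 360*r + 400)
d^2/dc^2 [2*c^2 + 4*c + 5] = 4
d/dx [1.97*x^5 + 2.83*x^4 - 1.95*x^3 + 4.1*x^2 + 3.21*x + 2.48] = 9.85*x^4 + 11.32*x^3 - 5.85*x^2 + 8.2*x + 3.21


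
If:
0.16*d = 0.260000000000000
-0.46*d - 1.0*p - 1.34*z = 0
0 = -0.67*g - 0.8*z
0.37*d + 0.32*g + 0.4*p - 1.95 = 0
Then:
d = 1.62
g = 2.14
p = 1.66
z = -1.79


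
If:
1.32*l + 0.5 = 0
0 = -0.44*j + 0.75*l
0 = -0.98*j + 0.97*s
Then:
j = -0.65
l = -0.38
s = -0.65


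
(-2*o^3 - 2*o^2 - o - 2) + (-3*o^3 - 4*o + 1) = -5*o^3 - 2*o^2 - 5*o - 1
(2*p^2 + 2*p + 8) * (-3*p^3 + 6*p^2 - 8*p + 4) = -6*p^5 + 6*p^4 - 28*p^3 + 40*p^2 - 56*p + 32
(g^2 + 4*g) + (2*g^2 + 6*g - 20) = 3*g^2 + 10*g - 20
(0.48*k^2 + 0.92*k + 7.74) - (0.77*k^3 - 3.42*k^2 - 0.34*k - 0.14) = -0.77*k^3 + 3.9*k^2 + 1.26*k + 7.88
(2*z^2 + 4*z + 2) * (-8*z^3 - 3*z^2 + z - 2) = -16*z^5 - 38*z^4 - 26*z^3 - 6*z^2 - 6*z - 4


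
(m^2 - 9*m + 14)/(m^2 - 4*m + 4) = (m - 7)/(m - 2)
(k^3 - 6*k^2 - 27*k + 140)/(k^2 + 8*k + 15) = (k^2 - 11*k + 28)/(k + 3)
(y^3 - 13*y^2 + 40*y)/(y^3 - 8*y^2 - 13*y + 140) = y*(y - 8)/(y^2 - 3*y - 28)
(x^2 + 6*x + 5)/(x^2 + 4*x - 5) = (x + 1)/(x - 1)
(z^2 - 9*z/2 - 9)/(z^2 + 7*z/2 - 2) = (2*z^2 - 9*z - 18)/(2*z^2 + 7*z - 4)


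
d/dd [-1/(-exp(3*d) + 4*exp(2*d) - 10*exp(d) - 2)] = (-3*exp(2*d) + 8*exp(d) - 10)*exp(d)/(exp(3*d) - 4*exp(2*d) + 10*exp(d) + 2)^2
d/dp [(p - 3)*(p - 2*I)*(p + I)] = 3*p^2 - 2*p*(3 + I) + 2 + 3*I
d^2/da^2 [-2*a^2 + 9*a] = -4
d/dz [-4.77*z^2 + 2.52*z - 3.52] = 2.52 - 9.54*z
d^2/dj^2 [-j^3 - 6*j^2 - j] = -6*j - 12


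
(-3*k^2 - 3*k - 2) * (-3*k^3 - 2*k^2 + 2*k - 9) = 9*k^5 + 15*k^4 + 6*k^3 + 25*k^2 + 23*k + 18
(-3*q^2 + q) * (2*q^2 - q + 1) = -6*q^4 + 5*q^3 - 4*q^2 + q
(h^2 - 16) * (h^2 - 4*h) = h^4 - 4*h^3 - 16*h^2 + 64*h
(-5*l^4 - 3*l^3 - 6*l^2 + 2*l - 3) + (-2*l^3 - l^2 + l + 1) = -5*l^4 - 5*l^3 - 7*l^2 + 3*l - 2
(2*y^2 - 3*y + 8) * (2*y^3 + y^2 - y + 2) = 4*y^5 - 4*y^4 + 11*y^3 + 15*y^2 - 14*y + 16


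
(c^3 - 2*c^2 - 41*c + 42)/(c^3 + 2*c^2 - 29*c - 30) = (c^2 - 8*c + 7)/(c^2 - 4*c - 5)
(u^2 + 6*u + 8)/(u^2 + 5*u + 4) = (u + 2)/(u + 1)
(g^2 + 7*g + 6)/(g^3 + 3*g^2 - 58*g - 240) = (g + 1)/(g^2 - 3*g - 40)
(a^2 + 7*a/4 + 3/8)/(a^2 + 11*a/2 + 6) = (a + 1/4)/(a + 4)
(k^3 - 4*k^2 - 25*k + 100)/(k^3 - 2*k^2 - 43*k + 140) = (k + 5)/(k + 7)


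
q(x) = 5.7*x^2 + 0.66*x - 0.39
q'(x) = 11.4*x + 0.66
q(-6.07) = 205.62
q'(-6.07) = -68.54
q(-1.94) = 19.78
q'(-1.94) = -21.46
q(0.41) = 0.84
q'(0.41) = 5.33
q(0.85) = 4.29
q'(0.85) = 10.35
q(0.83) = 4.08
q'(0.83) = 10.12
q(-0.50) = 0.70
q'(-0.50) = -5.04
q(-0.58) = 1.14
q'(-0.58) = -5.95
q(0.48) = 1.24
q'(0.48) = 6.13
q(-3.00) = 48.93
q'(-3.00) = -33.54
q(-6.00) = 200.85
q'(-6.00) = -67.74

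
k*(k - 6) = k^2 - 6*k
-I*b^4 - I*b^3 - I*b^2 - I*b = b*(b - I)*(b + I)*(-I*b - I)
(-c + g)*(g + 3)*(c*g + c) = -c^2*g^2 - 4*c^2*g - 3*c^2 + c*g^3 + 4*c*g^2 + 3*c*g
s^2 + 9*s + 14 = (s + 2)*(s + 7)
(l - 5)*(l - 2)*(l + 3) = l^3 - 4*l^2 - 11*l + 30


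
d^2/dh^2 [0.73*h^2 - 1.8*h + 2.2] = 1.46000000000000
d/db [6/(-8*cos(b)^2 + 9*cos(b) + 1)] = 6*(9 - 16*cos(b))*sin(b)/(-8*cos(b)^2 + 9*cos(b) + 1)^2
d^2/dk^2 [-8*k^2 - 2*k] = -16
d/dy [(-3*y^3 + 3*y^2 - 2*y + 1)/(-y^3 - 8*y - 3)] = (3*y^4 + 44*y^3 + 6*y^2 - 18*y + 14)/(y^6 + 16*y^4 + 6*y^3 + 64*y^2 + 48*y + 9)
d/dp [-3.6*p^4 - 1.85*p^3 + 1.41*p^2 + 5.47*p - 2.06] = -14.4*p^3 - 5.55*p^2 + 2.82*p + 5.47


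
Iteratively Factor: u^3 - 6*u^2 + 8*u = (u)*(u^2 - 6*u + 8) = u*(u - 2)*(u - 4)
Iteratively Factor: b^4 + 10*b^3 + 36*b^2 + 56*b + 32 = (b + 4)*(b^3 + 6*b^2 + 12*b + 8) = (b + 2)*(b + 4)*(b^2 + 4*b + 4) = (b + 2)^2*(b + 4)*(b + 2)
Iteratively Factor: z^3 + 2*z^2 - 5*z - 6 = (z + 1)*(z^2 + z - 6) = (z + 1)*(z + 3)*(z - 2)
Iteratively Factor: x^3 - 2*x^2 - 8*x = (x + 2)*(x^2 - 4*x) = (x - 4)*(x + 2)*(x)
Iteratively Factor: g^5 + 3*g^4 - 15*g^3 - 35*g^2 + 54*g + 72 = (g + 4)*(g^4 - g^3 - 11*g^2 + 9*g + 18) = (g + 3)*(g + 4)*(g^3 - 4*g^2 + g + 6) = (g + 1)*(g + 3)*(g + 4)*(g^2 - 5*g + 6) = (g - 3)*(g + 1)*(g + 3)*(g + 4)*(g - 2)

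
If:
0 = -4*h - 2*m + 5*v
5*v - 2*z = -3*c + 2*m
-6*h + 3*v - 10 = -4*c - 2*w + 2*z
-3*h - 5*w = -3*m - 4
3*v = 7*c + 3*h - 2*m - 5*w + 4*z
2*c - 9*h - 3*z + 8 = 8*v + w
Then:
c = 12371/8272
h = -647/3008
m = 34547/16544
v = 2743/4136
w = 72197/33088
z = 7499/4136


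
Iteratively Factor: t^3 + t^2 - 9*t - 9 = (t - 3)*(t^2 + 4*t + 3) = (t - 3)*(t + 3)*(t + 1)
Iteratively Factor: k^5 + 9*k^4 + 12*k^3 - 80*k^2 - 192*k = (k)*(k^4 + 9*k^3 + 12*k^2 - 80*k - 192) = k*(k + 4)*(k^3 + 5*k^2 - 8*k - 48) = k*(k + 4)^2*(k^2 + k - 12) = k*(k - 3)*(k + 4)^2*(k + 4)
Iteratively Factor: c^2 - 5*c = (c - 5)*(c)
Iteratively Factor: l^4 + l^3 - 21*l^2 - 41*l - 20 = (l + 1)*(l^3 - 21*l - 20) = (l - 5)*(l + 1)*(l^2 + 5*l + 4) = (l - 5)*(l + 1)^2*(l + 4)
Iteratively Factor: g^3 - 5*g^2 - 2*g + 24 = (g + 2)*(g^2 - 7*g + 12) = (g - 4)*(g + 2)*(g - 3)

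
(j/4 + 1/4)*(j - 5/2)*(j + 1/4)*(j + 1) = j^4/4 - j^3/16 - 33*j^2/32 - 7*j/8 - 5/32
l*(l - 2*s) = l^2 - 2*l*s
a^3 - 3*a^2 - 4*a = a*(a - 4)*(a + 1)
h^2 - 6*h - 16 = (h - 8)*(h + 2)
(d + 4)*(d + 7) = d^2 + 11*d + 28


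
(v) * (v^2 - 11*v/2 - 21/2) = v^3 - 11*v^2/2 - 21*v/2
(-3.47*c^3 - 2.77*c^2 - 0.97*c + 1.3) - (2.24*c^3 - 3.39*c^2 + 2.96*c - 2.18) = -5.71*c^3 + 0.62*c^2 - 3.93*c + 3.48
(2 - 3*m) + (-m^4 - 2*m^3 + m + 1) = -m^4 - 2*m^3 - 2*m + 3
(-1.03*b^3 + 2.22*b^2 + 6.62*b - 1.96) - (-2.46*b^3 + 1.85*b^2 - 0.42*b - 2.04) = 1.43*b^3 + 0.37*b^2 + 7.04*b + 0.0800000000000001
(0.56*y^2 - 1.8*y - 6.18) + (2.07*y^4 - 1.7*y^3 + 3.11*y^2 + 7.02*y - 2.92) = 2.07*y^4 - 1.7*y^3 + 3.67*y^2 + 5.22*y - 9.1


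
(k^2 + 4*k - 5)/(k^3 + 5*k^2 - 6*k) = (k + 5)/(k*(k + 6))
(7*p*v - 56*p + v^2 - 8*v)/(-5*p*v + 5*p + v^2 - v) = (-7*p*v + 56*p - v^2 + 8*v)/(5*p*v - 5*p - v^2 + v)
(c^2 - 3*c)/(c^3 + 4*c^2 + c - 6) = c*(c - 3)/(c^3 + 4*c^2 + c - 6)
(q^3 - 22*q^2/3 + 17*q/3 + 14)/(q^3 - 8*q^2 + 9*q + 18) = (q - 7/3)/(q - 3)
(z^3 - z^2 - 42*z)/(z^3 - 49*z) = (z + 6)/(z + 7)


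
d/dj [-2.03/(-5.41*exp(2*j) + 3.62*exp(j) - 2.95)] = (7.3486 - 21.9646*exp(j))*exp(j)/(5.41*exp(2*j) - 3.62*exp(j) + 2.95)^2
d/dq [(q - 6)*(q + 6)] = 2*q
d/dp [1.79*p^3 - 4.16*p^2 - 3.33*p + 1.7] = 5.37*p^2 - 8.32*p - 3.33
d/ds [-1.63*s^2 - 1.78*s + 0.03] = -3.26*s - 1.78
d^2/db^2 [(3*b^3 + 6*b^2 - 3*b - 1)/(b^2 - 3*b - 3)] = 6*(17*b^3 + 44*b^2 + 21*b + 23)/(b^6 - 9*b^5 + 18*b^4 + 27*b^3 - 54*b^2 - 81*b - 27)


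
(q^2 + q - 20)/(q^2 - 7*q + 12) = (q + 5)/(q - 3)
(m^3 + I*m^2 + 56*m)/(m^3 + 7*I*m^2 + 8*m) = (m - 7*I)/(m - I)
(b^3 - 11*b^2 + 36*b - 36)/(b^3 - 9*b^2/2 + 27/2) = 2*(b^2 - 8*b + 12)/(2*b^2 - 3*b - 9)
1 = 1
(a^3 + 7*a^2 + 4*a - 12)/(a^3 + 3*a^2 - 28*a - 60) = (a - 1)/(a - 5)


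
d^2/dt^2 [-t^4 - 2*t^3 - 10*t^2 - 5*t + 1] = -12*t^2 - 12*t - 20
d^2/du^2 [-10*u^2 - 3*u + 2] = -20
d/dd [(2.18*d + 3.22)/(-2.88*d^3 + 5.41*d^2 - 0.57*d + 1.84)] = (12.5568*d^3 + 16.027*d^2 - 34.8404*d + 5.8466)/(8.2944*d^6 - 31.1616*d^5 + 32.5513*d^4 - 16.7658*d^3 + 20.2337*d^2 - 2.0976*d + 3.3856)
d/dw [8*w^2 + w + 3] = 16*w + 1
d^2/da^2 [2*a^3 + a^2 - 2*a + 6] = 12*a + 2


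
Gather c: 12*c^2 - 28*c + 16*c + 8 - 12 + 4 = 12*c^2 - 12*c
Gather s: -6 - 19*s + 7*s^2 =7*s^2 - 19*s - 6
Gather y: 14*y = 14*y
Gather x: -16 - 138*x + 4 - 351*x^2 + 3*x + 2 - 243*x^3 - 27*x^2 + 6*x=-243*x^3 - 378*x^2 - 129*x - 10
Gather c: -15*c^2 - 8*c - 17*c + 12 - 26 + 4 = -15*c^2 - 25*c - 10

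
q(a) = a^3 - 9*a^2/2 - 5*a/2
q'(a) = 3*a^2 - 9*a - 5/2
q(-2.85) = -52.58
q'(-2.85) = 47.52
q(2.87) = -20.60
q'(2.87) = -3.62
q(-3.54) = -91.90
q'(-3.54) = 66.95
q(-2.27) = -29.21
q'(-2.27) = 33.39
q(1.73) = -12.62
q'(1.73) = -9.09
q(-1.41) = -8.22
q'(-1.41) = 16.15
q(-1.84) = -16.86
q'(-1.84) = 24.22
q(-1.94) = -19.39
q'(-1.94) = 26.25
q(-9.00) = -1071.00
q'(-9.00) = 321.50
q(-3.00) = -60.00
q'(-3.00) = 51.50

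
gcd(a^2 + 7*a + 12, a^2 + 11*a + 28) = a + 4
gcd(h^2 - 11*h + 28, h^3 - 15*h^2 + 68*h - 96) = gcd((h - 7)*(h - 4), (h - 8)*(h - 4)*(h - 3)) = h - 4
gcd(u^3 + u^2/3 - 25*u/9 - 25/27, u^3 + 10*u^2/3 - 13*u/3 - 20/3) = u - 5/3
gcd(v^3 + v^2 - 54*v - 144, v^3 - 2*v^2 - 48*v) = v^2 - 2*v - 48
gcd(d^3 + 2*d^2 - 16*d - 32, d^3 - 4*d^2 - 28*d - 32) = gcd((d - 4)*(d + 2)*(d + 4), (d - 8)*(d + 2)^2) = d + 2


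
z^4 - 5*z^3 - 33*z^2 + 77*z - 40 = (z - 8)*(z - 1)^2*(z + 5)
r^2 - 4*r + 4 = (r - 2)^2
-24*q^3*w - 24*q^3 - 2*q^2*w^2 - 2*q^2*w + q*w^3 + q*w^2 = (-6*q + w)*(4*q + w)*(q*w + q)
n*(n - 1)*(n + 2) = n^3 + n^2 - 2*n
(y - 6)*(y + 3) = y^2 - 3*y - 18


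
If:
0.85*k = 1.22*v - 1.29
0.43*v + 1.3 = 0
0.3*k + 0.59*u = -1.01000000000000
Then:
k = -5.86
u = 1.27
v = -3.02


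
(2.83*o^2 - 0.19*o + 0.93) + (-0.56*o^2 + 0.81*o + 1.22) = 2.27*o^2 + 0.62*o + 2.15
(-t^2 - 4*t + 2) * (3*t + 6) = -3*t^3 - 18*t^2 - 18*t + 12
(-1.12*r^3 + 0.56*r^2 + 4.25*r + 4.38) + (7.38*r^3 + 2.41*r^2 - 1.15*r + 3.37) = 6.26*r^3 + 2.97*r^2 + 3.1*r + 7.75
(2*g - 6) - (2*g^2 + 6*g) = -2*g^2 - 4*g - 6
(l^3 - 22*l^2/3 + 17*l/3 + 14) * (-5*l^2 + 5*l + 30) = -5*l^5 + 125*l^4/3 - 35*l^3 - 785*l^2/3 + 240*l + 420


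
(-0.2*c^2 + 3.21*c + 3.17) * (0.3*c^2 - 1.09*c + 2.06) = -0.06*c^4 + 1.181*c^3 - 2.9599*c^2 + 3.1573*c + 6.5302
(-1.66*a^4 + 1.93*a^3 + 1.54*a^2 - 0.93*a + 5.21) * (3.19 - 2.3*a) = 3.818*a^5 - 9.7344*a^4 + 2.6147*a^3 + 7.0516*a^2 - 14.9497*a + 16.6199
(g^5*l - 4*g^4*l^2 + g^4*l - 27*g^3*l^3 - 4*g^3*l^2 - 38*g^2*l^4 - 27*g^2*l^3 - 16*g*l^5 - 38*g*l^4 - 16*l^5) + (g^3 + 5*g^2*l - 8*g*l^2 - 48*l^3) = g^5*l - 4*g^4*l^2 + g^4*l - 27*g^3*l^3 - 4*g^3*l^2 + g^3 - 38*g^2*l^4 - 27*g^2*l^3 + 5*g^2*l - 16*g*l^5 - 38*g*l^4 - 8*g*l^2 - 16*l^5 - 48*l^3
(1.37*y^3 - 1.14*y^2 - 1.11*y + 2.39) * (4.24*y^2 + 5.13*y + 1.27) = 5.8088*y^5 + 2.1945*y^4 - 8.8147*y^3 + 2.9915*y^2 + 10.851*y + 3.0353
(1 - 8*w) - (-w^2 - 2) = w^2 - 8*w + 3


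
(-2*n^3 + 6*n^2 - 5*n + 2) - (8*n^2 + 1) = -2*n^3 - 2*n^2 - 5*n + 1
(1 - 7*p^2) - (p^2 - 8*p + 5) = -8*p^2 + 8*p - 4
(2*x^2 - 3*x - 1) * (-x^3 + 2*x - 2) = -2*x^5 + 3*x^4 + 5*x^3 - 10*x^2 + 4*x + 2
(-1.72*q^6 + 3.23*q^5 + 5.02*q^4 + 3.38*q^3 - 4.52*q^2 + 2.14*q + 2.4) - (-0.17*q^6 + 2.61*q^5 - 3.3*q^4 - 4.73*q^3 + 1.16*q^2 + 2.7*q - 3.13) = -1.55*q^6 + 0.62*q^5 + 8.32*q^4 + 8.11*q^3 - 5.68*q^2 - 0.56*q + 5.53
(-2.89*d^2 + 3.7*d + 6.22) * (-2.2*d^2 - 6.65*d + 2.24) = 6.358*d^4 + 11.0785*d^3 - 44.7626*d^2 - 33.075*d + 13.9328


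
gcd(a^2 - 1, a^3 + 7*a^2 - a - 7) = a^2 - 1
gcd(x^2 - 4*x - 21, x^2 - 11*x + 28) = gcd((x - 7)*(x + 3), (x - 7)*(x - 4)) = x - 7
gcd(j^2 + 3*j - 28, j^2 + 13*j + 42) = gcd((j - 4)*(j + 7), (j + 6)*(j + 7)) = j + 7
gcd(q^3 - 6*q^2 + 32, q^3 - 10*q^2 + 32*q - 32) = q^2 - 8*q + 16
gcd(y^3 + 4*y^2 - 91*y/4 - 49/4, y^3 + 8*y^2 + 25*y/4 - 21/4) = y + 7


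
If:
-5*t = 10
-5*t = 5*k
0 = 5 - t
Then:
No Solution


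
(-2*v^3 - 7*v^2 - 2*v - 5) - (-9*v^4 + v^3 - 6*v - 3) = 9*v^4 - 3*v^3 - 7*v^2 + 4*v - 2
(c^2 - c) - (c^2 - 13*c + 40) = 12*c - 40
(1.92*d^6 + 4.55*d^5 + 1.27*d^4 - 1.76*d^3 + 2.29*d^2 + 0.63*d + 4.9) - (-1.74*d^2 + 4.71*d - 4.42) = 1.92*d^6 + 4.55*d^5 + 1.27*d^4 - 1.76*d^3 + 4.03*d^2 - 4.08*d + 9.32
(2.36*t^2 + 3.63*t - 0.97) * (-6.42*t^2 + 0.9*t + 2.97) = -15.1512*t^4 - 21.1806*t^3 + 16.5036*t^2 + 9.9081*t - 2.8809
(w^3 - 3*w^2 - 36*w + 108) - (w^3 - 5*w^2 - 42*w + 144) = 2*w^2 + 6*w - 36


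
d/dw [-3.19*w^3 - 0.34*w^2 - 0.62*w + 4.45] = -9.57*w^2 - 0.68*w - 0.62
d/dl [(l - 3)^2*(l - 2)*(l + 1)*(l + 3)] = 5*l^4 - 16*l^3 - 24*l^2 + 84*l - 9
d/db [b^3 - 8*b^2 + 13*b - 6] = 3*b^2 - 16*b + 13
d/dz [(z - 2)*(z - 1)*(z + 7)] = 3*z^2 + 8*z - 19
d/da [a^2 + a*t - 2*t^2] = 2*a + t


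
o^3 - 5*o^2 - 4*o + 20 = (o - 5)*(o - 2)*(o + 2)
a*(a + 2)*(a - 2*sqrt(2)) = a^3 - 2*sqrt(2)*a^2 + 2*a^2 - 4*sqrt(2)*a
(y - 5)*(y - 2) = y^2 - 7*y + 10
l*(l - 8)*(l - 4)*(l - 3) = l^4 - 15*l^3 + 68*l^2 - 96*l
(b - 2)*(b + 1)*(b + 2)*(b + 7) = b^4 + 8*b^3 + 3*b^2 - 32*b - 28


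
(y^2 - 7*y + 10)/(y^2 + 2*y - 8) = (y - 5)/(y + 4)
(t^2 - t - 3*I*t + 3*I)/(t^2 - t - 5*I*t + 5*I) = (t - 3*I)/(t - 5*I)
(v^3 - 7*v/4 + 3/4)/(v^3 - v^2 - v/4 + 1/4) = (2*v + 3)/(2*v + 1)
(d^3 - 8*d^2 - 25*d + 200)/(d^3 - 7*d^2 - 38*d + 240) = (d + 5)/(d + 6)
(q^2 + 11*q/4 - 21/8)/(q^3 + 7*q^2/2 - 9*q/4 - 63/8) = (4*q - 3)/(4*q^2 - 9)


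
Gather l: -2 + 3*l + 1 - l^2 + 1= -l^2 + 3*l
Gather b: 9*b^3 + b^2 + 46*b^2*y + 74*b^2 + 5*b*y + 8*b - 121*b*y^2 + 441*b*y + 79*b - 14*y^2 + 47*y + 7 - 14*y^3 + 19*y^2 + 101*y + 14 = 9*b^3 + b^2*(46*y + 75) + b*(-121*y^2 + 446*y + 87) - 14*y^3 + 5*y^2 + 148*y + 21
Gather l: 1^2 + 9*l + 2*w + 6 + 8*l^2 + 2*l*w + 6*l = 8*l^2 + l*(2*w + 15) + 2*w + 7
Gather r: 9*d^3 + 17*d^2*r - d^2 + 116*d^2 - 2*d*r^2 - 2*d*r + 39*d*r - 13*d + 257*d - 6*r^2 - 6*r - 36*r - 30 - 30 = 9*d^3 + 115*d^2 + 244*d + r^2*(-2*d - 6) + r*(17*d^2 + 37*d - 42) - 60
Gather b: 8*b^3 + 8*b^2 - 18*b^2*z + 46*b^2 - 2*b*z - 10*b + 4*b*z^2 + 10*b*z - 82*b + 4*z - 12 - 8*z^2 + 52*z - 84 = 8*b^3 + b^2*(54 - 18*z) + b*(4*z^2 + 8*z - 92) - 8*z^2 + 56*z - 96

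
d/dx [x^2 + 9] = 2*x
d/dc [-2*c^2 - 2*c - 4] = -4*c - 2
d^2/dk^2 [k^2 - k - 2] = 2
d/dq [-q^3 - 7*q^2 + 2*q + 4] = -3*q^2 - 14*q + 2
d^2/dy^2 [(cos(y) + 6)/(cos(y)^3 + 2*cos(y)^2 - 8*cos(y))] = (2*(cos(y) + 6)*(3*cos(y)^2 + 4*cos(y) - 8)^2*sin(y)^2 - (cos(y)^2 + 2*cos(y) - 8)^2*cos(y)^3 + (cos(y)^2 + 2*cos(y) - 8)*(12*(1 - cos(2*y))^2 - 348*cos(y) + 132*cos(2*y) + 140*cos(3*y) + 9*cos(4*y) + 11)*cos(y)/8)/((cos(y)^2 + 2*cos(y) - 8)^3*cos(y)^3)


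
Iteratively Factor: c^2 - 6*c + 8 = (c - 4)*(c - 2)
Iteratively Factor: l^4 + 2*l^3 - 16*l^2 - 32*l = (l + 4)*(l^3 - 2*l^2 - 8*l) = (l - 4)*(l + 4)*(l^2 + 2*l) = l*(l - 4)*(l + 4)*(l + 2)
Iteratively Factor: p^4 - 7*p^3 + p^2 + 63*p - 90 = (p - 2)*(p^3 - 5*p^2 - 9*p + 45) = (p - 2)*(p + 3)*(p^2 - 8*p + 15) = (p - 5)*(p - 2)*(p + 3)*(p - 3)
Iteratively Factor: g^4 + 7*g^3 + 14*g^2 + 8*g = (g + 2)*(g^3 + 5*g^2 + 4*g) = (g + 2)*(g + 4)*(g^2 + g) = g*(g + 2)*(g + 4)*(g + 1)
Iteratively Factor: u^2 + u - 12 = (u - 3)*(u + 4)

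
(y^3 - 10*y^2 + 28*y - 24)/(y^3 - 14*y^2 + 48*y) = (y^2 - 4*y + 4)/(y*(y - 8))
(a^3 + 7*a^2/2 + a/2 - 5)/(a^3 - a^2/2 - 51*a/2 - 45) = (a^2 + a - 2)/(a^2 - 3*a - 18)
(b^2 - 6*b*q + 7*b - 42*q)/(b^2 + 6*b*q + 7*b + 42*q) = (b - 6*q)/(b + 6*q)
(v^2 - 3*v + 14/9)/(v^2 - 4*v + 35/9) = (3*v - 2)/(3*v - 5)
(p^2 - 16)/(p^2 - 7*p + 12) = (p + 4)/(p - 3)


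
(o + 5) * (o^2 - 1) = o^3 + 5*o^2 - o - 5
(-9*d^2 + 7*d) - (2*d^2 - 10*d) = -11*d^2 + 17*d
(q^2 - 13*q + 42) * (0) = 0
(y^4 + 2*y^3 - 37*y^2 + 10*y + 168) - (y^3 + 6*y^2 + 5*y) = y^4 + y^3 - 43*y^2 + 5*y + 168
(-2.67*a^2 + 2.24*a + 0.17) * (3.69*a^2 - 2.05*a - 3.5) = -9.8523*a^4 + 13.7391*a^3 + 5.3803*a^2 - 8.1885*a - 0.595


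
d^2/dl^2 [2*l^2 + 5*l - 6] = 4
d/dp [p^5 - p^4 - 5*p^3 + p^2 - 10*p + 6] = 5*p^4 - 4*p^3 - 15*p^2 + 2*p - 10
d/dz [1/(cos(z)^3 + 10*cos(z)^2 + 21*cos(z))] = (3*sin(z) + 21*sin(z)/cos(z)^2 + 20*tan(z))/((cos(z) + 3)^2*(cos(z) + 7)^2)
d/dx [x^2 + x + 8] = 2*x + 1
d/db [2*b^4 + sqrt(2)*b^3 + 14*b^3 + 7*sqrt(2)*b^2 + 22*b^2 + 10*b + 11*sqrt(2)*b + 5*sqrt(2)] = 8*b^3 + 3*sqrt(2)*b^2 + 42*b^2 + 14*sqrt(2)*b + 44*b + 10 + 11*sqrt(2)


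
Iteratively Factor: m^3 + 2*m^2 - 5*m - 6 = (m - 2)*(m^2 + 4*m + 3) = (m - 2)*(m + 3)*(m + 1)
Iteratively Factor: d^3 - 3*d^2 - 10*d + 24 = (d + 3)*(d^2 - 6*d + 8) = (d - 4)*(d + 3)*(d - 2)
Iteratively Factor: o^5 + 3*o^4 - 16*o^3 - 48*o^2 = (o - 4)*(o^4 + 7*o^3 + 12*o^2) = (o - 4)*(o + 4)*(o^3 + 3*o^2) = o*(o - 4)*(o + 4)*(o^2 + 3*o) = o*(o - 4)*(o + 3)*(o + 4)*(o)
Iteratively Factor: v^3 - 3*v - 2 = (v - 2)*(v^2 + 2*v + 1) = (v - 2)*(v + 1)*(v + 1)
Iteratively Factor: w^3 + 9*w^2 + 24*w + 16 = (w + 1)*(w^2 + 8*w + 16) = (w + 1)*(w + 4)*(w + 4)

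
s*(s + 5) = s^2 + 5*s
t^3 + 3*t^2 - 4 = (t - 1)*(t + 2)^2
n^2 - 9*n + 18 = (n - 6)*(n - 3)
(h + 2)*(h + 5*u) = h^2 + 5*h*u + 2*h + 10*u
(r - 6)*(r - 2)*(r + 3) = r^3 - 5*r^2 - 12*r + 36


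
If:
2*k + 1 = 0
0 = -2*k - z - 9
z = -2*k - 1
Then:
No Solution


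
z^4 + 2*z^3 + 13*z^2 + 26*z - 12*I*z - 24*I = (z + 2)*(z - 3*I)*(z - I)*(z + 4*I)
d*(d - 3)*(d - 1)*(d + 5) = d^4 + d^3 - 17*d^2 + 15*d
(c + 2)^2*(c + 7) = c^3 + 11*c^2 + 32*c + 28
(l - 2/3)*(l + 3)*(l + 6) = l^3 + 25*l^2/3 + 12*l - 12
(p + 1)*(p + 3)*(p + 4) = p^3 + 8*p^2 + 19*p + 12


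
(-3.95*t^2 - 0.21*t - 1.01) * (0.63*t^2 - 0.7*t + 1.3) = -2.4885*t^4 + 2.6327*t^3 - 5.6243*t^2 + 0.434*t - 1.313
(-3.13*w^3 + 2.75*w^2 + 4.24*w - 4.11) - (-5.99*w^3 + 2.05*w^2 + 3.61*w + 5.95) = 2.86*w^3 + 0.7*w^2 + 0.63*w - 10.06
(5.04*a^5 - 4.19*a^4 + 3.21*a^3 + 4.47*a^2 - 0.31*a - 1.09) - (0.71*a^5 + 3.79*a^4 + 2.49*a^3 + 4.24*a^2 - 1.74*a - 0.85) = 4.33*a^5 - 7.98*a^4 + 0.72*a^3 + 0.23*a^2 + 1.43*a - 0.24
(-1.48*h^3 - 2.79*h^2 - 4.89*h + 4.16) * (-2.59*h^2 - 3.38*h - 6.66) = 3.8332*h^5 + 12.2285*h^4 + 31.9521*h^3 + 24.3352*h^2 + 18.5066*h - 27.7056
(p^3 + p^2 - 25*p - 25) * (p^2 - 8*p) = p^5 - 7*p^4 - 33*p^3 + 175*p^2 + 200*p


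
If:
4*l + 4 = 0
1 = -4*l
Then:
No Solution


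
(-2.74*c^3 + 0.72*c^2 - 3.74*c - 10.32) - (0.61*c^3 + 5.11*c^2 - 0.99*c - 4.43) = -3.35*c^3 - 4.39*c^2 - 2.75*c - 5.89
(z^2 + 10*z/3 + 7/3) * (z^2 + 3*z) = z^4 + 19*z^3/3 + 37*z^2/3 + 7*z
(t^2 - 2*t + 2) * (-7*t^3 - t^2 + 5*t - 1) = -7*t^5 + 13*t^4 - 7*t^3 - 13*t^2 + 12*t - 2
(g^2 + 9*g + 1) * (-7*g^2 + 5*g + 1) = -7*g^4 - 58*g^3 + 39*g^2 + 14*g + 1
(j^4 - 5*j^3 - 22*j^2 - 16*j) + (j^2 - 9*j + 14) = j^4 - 5*j^3 - 21*j^2 - 25*j + 14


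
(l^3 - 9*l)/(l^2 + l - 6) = l*(l - 3)/(l - 2)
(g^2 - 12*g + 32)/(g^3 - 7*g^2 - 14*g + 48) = (g - 4)/(g^2 + g - 6)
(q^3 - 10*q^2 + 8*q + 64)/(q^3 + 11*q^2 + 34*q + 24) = (q^3 - 10*q^2 + 8*q + 64)/(q^3 + 11*q^2 + 34*q + 24)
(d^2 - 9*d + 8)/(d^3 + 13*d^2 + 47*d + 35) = (d^2 - 9*d + 8)/(d^3 + 13*d^2 + 47*d + 35)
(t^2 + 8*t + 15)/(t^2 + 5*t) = (t + 3)/t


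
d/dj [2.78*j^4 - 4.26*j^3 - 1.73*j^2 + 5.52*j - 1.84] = 11.12*j^3 - 12.78*j^2 - 3.46*j + 5.52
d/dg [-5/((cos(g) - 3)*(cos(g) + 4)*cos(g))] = 5*(-3*sin(g) + 12*sin(g)/cos(g)^2 - 2*tan(g))/((cos(g) - 3)^2*(cos(g) + 4)^2)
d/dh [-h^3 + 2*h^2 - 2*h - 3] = -3*h^2 + 4*h - 2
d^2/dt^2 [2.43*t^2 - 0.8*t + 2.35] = 4.86000000000000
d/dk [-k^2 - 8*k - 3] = -2*k - 8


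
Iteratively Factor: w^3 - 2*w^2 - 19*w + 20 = (w - 5)*(w^2 + 3*w - 4) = (w - 5)*(w - 1)*(w + 4)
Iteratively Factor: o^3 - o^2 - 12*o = (o)*(o^2 - o - 12) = o*(o + 3)*(o - 4)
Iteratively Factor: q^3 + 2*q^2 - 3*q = (q)*(q^2 + 2*q - 3) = q*(q + 3)*(q - 1)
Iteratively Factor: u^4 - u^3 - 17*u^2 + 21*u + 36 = (u + 1)*(u^3 - 2*u^2 - 15*u + 36) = (u - 3)*(u + 1)*(u^2 + u - 12) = (u - 3)*(u + 1)*(u + 4)*(u - 3)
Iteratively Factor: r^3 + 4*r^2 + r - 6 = (r + 2)*(r^2 + 2*r - 3) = (r - 1)*(r + 2)*(r + 3)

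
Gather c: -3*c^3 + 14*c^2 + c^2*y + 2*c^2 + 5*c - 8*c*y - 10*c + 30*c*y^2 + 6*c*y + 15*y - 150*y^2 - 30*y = -3*c^3 + c^2*(y + 16) + c*(30*y^2 - 2*y - 5) - 150*y^2 - 15*y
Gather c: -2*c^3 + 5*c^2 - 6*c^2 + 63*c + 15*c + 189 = -2*c^3 - c^2 + 78*c + 189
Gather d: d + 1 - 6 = d - 5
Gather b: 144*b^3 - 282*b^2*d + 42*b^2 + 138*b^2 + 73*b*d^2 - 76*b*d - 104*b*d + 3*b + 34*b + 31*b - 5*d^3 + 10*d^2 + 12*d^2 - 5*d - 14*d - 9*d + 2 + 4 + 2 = 144*b^3 + b^2*(180 - 282*d) + b*(73*d^2 - 180*d + 68) - 5*d^3 + 22*d^2 - 28*d + 8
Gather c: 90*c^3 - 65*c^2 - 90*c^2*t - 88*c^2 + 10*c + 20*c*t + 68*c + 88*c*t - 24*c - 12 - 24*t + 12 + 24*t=90*c^3 + c^2*(-90*t - 153) + c*(108*t + 54)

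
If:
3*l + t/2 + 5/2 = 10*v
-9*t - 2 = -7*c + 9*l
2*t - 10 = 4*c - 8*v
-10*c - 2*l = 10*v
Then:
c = -4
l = 235/27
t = -325/27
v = 61/27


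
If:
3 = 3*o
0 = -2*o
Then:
No Solution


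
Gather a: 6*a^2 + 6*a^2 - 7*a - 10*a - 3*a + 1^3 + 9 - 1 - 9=12*a^2 - 20*a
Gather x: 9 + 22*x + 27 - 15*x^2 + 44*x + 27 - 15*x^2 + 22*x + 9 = -30*x^2 + 88*x + 72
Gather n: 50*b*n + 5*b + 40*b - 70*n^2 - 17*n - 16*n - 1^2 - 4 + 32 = 45*b - 70*n^2 + n*(50*b - 33) + 27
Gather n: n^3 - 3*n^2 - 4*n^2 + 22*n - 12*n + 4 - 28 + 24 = n^3 - 7*n^2 + 10*n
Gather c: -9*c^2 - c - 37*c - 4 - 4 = -9*c^2 - 38*c - 8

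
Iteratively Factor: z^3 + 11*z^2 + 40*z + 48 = (z + 3)*(z^2 + 8*z + 16) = (z + 3)*(z + 4)*(z + 4)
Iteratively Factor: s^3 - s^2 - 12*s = (s + 3)*(s^2 - 4*s) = (s - 4)*(s + 3)*(s)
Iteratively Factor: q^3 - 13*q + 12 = (q - 3)*(q^2 + 3*q - 4) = (q - 3)*(q + 4)*(q - 1)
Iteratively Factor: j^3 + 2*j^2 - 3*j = (j)*(j^2 + 2*j - 3) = j*(j + 3)*(j - 1)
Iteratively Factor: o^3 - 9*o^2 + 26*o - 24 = (o - 4)*(o^2 - 5*o + 6) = (o - 4)*(o - 3)*(o - 2)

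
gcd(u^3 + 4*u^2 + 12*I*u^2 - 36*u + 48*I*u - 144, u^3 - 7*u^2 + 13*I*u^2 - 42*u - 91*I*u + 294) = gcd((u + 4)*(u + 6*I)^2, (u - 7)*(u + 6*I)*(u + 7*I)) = u + 6*I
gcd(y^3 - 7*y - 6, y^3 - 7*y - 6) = y^3 - 7*y - 6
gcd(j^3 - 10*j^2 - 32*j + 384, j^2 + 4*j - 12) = j + 6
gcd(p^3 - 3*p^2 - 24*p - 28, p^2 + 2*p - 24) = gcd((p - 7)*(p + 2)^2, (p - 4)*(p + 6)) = 1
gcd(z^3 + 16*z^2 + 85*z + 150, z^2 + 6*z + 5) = z + 5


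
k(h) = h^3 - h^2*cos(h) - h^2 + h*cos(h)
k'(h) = h^2*sin(h) + 3*h^2 - h*sin(h) - 2*h*cos(h) - 2*h + cos(h)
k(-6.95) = -427.42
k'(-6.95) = 136.34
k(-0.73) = -1.86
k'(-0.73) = 4.05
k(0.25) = 0.13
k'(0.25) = 0.13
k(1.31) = 0.43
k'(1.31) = 2.50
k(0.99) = -0.00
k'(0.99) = 0.41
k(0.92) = -0.02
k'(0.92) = 0.13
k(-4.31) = -89.68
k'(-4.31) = 81.64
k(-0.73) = -1.86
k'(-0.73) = 4.05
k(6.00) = 151.19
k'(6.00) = 77.06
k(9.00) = 713.60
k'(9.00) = 270.16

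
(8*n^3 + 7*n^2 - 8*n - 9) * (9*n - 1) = 72*n^4 + 55*n^3 - 79*n^2 - 73*n + 9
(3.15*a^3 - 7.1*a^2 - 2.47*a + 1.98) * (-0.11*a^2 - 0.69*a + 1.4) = -0.3465*a^5 - 1.3925*a^4 + 9.5807*a^3 - 8.4535*a^2 - 4.8242*a + 2.772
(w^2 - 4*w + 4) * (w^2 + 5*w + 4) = w^4 + w^3 - 12*w^2 + 4*w + 16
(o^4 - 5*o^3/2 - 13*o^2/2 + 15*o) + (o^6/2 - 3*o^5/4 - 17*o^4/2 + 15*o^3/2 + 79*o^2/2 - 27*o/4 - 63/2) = o^6/2 - 3*o^5/4 - 15*o^4/2 + 5*o^3 + 33*o^2 + 33*o/4 - 63/2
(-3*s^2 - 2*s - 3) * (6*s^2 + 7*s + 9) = -18*s^4 - 33*s^3 - 59*s^2 - 39*s - 27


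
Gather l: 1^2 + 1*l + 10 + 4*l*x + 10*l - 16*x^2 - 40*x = l*(4*x + 11) - 16*x^2 - 40*x + 11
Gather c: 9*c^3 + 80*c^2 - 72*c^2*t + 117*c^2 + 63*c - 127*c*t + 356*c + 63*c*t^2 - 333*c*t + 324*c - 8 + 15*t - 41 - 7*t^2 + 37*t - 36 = 9*c^3 + c^2*(197 - 72*t) + c*(63*t^2 - 460*t + 743) - 7*t^2 + 52*t - 85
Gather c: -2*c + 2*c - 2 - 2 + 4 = 0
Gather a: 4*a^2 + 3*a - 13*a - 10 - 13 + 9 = 4*a^2 - 10*a - 14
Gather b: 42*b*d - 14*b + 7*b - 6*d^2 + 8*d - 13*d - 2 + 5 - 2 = b*(42*d - 7) - 6*d^2 - 5*d + 1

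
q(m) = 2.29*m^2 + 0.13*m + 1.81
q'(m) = 4.58*m + 0.13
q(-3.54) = 30.05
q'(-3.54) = -16.08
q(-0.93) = 3.67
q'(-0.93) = -4.13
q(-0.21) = 1.88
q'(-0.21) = -0.83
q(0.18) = 1.91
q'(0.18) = 0.95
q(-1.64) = 7.76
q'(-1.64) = -7.38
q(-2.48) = 15.57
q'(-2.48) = -11.23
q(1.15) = 4.99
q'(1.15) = 5.40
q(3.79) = 35.20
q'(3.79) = 17.49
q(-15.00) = 515.11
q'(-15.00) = -68.57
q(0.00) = 1.81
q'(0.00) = 0.13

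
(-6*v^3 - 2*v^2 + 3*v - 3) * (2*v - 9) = -12*v^4 + 50*v^3 + 24*v^2 - 33*v + 27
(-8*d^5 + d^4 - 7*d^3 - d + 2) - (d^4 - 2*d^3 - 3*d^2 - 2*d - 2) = -8*d^5 - 5*d^3 + 3*d^2 + d + 4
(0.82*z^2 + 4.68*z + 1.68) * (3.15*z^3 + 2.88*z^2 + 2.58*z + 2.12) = 2.583*z^5 + 17.1036*z^4 + 20.886*z^3 + 18.6512*z^2 + 14.256*z + 3.5616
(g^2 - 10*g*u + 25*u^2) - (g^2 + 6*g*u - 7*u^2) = -16*g*u + 32*u^2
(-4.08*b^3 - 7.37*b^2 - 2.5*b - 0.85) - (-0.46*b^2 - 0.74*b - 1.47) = -4.08*b^3 - 6.91*b^2 - 1.76*b + 0.62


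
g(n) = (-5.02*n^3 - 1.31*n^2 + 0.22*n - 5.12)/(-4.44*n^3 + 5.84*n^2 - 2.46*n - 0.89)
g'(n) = (-15.06*n^2 - 2.62*n + 0.22)/(-4.44*n^3 + 5.84*n^2 - 2.46*n - 0.89) + (13.32*n^2 - 11.68*n + 2.46)*(-5.02*n^3 - 1.31*n^2 + 0.22*n - 5.12)/(-4.44*n^3 + 5.84*n^2 - 2.46*n - 0.89)^2 = (-35.1332*n^4 + 26.652*n^3 - 52.8572*n^2 + 62.1334*n - 12.791)/(19.7136*n^6 - 51.8592*n^5 + 55.9504*n^4 - 20.8296*n^3 - 4.3436*n^2 + 4.3788*n + 0.7921)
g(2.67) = 2.17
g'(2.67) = -0.59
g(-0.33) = -7.19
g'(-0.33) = -78.56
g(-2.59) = 0.60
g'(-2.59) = -0.17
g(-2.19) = 0.52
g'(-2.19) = -0.24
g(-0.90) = -0.29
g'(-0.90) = -1.78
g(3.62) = 1.80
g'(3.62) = -0.25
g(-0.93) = -0.24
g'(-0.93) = -1.63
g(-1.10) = -0.02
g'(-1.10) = -1.06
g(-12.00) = 0.99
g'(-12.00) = -0.01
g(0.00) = 5.75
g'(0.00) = -16.15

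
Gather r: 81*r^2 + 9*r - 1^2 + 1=81*r^2 + 9*r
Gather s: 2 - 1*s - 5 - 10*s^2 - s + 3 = -10*s^2 - 2*s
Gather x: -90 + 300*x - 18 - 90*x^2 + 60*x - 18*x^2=-108*x^2 + 360*x - 108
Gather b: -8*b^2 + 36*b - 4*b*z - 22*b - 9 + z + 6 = -8*b^2 + b*(14 - 4*z) + z - 3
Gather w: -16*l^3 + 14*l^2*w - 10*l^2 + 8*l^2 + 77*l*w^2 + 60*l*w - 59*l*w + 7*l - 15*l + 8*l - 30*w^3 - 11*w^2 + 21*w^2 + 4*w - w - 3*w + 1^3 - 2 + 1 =-16*l^3 - 2*l^2 - 30*w^3 + w^2*(77*l + 10) + w*(14*l^2 + l)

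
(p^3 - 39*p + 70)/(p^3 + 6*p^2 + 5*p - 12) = (p^3 - 39*p + 70)/(p^3 + 6*p^2 + 5*p - 12)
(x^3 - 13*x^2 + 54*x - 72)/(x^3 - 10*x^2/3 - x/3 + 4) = 3*(x^2 - 10*x + 24)/(3*x^2 - x - 4)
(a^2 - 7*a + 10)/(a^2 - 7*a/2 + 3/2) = 2*(a^2 - 7*a + 10)/(2*a^2 - 7*a + 3)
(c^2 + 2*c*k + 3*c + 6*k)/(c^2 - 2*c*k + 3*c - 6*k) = (c + 2*k)/(c - 2*k)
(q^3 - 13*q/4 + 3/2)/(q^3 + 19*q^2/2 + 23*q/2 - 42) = (q^2 + 3*q/2 - 1)/(q^2 + 11*q + 28)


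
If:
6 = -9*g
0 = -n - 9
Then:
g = -2/3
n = -9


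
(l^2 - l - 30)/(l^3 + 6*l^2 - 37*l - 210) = 1/(l + 7)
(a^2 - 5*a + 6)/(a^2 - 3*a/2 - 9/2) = 2*(a - 2)/(2*a + 3)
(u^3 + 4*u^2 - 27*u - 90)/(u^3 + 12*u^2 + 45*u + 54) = (u - 5)/(u + 3)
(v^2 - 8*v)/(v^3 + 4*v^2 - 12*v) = (v - 8)/(v^2 + 4*v - 12)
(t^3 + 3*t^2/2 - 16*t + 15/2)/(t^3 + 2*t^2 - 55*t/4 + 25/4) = 2*(t - 3)/(2*t - 5)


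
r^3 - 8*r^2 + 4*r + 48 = (r - 6)*(r - 4)*(r + 2)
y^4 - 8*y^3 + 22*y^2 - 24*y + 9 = (y - 3)^2*(y - 1)^2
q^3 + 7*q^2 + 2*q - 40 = (q - 2)*(q + 4)*(q + 5)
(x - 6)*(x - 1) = x^2 - 7*x + 6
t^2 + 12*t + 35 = (t + 5)*(t + 7)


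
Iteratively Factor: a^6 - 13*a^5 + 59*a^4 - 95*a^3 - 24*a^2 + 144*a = (a - 3)*(a^5 - 10*a^4 + 29*a^3 - 8*a^2 - 48*a) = (a - 3)^2*(a^4 - 7*a^3 + 8*a^2 + 16*a) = (a - 3)^2*(a + 1)*(a^3 - 8*a^2 + 16*a) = a*(a - 3)^2*(a + 1)*(a^2 - 8*a + 16) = a*(a - 4)*(a - 3)^2*(a + 1)*(a - 4)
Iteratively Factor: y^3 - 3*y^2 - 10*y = (y)*(y^2 - 3*y - 10) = y*(y + 2)*(y - 5)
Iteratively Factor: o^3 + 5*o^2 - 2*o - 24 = (o + 4)*(o^2 + o - 6) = (o - 2)*(o + 4)*(o + 3)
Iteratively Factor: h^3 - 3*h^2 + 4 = (h - 2)*(h^2 - h - 2) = (h - 2)*(h + 1)*(h - 2)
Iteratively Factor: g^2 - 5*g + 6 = (g - 2)*(g - 3)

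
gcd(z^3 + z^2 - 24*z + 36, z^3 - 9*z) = z - 3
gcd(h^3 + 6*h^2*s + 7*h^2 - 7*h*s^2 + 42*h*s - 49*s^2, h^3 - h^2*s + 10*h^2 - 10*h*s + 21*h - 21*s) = -h^2 + h*s - 7*h + 7*s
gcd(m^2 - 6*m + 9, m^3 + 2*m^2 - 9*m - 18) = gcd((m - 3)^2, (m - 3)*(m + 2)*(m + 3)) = m - 3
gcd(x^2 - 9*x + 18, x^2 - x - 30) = x - 6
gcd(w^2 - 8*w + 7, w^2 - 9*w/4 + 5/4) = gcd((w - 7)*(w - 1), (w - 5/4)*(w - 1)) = w - 1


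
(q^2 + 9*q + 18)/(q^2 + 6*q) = (q + 3)/q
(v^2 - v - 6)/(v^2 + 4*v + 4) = (v - 3)/(v + 2)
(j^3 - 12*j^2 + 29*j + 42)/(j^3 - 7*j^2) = 1 - 5/j - 6/j^2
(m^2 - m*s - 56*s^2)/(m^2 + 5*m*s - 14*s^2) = (-m + 8*s)/(-m + 2*s)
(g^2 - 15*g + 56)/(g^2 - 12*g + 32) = (g - 7)/(g - 4)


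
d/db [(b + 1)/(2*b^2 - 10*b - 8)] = (b^2 - 5*b - (b + 1)*(2*b - 5) - 4)/(2*(-b^2 + 5*b + 4)^2)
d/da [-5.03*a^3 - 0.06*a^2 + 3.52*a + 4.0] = -15.09*a^2 - 0.12*a + 3.52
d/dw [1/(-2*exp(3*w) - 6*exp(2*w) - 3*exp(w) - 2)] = (6*exp(2*w) + 12*exp(w) + 3)*exp(w)/(2*exp(3*w) + 6*exp(2*w) + 3*exp(w) + 2)^2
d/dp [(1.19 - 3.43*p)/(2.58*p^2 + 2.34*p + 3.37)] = (8.8494*p^2 - 6.1404*p - 14.3437)/(6.6564*p^4 + 12.0744*p^3 + 22.8648*p^2 + 15.7716*p + 11.3569)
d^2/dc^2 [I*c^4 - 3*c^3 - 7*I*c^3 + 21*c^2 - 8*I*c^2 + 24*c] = 12*I*c^2 + c*(-18 - 42*I) + 42 - 16*I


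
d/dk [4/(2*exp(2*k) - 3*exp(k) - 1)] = (12 - 16*exp(k))*exp(k)/(-2*exp(2*k) + 3*exp(k) + 1)^2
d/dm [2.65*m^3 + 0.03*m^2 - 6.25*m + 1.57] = 7.95*m^2 + 0.06*m - 6.25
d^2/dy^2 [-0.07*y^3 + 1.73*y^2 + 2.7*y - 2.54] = 3.46 - 0.42*y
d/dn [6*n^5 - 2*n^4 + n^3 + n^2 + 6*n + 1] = 30*n^4 - 8*n^3 + 3*n^2 + 2*n + 6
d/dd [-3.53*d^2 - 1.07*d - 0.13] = -7.06*d - 1.07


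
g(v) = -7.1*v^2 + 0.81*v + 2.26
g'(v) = 0.81 - 14.2*v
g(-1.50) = -14.93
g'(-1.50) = 22.11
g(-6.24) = -279.25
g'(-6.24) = 89.42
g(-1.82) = -22.73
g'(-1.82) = 26.65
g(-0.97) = -5.21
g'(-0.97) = 14.58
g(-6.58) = -310.47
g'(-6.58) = 94.25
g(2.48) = -39.40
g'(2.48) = -34.41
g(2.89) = -54.70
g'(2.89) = -40.23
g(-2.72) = -52.47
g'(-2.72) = 39.43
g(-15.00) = -1607.39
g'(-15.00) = 213.81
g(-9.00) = -580.13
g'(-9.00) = 128.61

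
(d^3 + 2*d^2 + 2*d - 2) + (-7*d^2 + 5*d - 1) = d^3 - 5*d^2 + 7*d - 3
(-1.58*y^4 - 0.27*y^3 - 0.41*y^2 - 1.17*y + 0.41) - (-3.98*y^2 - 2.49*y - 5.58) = -1.58*y^4 - 0.27*y^3 + 3.57*y^2 + 1.32*y + 5.99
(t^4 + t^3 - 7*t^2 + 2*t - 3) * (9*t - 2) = 9*t^5 + 7*t^4 - 65*t^3 + 32*t^2 - 31*t + 6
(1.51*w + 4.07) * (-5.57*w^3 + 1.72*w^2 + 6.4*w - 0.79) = -8.4107*w^4 - 20.0727*w^3 + 16.6644*w^2 + 24.8551*w - 3.2153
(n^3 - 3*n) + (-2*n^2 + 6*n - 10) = n^3 - 2*n^2 + 3*n - 10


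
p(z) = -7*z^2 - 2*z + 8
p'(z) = -14*z - 2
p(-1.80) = -11.08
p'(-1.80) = 23.20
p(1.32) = -6.84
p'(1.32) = -20.48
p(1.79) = -18.01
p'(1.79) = -27.06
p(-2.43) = -28.47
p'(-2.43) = 32.02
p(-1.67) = -8.18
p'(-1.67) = 21.38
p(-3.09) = -52.66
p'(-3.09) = 41.26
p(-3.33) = -62.96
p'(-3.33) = 44.62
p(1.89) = -20.78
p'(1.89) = -28.46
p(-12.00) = -976.00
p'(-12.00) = 166.00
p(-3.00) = -49.00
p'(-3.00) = 40.00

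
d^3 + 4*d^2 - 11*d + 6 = (d - 1)^2*(d + 6)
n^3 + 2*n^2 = n^2*(n + 2)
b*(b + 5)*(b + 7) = b^3 + 12*b^2 + 35*b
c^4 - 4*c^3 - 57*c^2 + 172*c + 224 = (c - 8)*(c - 4)*(c + 1)*(c + 7)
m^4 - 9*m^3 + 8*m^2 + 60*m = m*(m - 6)*(m - 5)*(m + 2)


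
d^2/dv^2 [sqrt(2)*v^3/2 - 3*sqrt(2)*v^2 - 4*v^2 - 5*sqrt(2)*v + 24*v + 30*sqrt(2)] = 3*sqrt(2)*v - 6*sqrt(2) - 8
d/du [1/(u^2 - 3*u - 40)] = (3 - 2*u)/(-u^2 + 3*u + 40)^2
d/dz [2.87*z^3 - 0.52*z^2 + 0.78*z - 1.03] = 8.61*z^2 - 1.04*z + 0.78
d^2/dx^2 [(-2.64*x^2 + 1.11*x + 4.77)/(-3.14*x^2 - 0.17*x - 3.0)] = (-24.706776*x^3 - 431.394552*x^2 + 47.459844*x + 138.243294)/(30.959144*x^6 + 5.028396*x^5 + 89.008638*x^4 + 9.613313*x^3 + 85.0401*x^2 + 4.59*x + 27.0)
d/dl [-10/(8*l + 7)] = 80/(8*l + 7)^2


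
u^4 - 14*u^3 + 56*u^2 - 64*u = u*(u - 8)*(u - 4)*(u - 2)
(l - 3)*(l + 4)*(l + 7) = l^3 + 8*l^2 - 5*l - 84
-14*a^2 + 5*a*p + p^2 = (-2*a + p)*(7*a + p)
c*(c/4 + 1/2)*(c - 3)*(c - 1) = c^4/4 - c^3/2 - 5*c^2/4 + 3*c/2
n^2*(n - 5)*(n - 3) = n^4 - 8*n^3 + 15*n^2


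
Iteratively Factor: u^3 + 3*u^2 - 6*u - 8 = (u + 4)*(u^2 - u - 2) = (u - 2)*(u + 4)*(u + 1)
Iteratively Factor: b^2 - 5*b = (b)*(b - 5)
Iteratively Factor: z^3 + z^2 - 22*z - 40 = (z + 2)*(z^2 - z - 20) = (z + 2)*(z + 4)*(z - 5)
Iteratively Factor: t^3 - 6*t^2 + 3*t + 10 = (t - 5)*(t^2 - t - 2) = (t - 5)*(t + 1)*(t - 2)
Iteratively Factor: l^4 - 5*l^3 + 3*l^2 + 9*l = (l - 3)*(l^3 - 2*l^2 - 3*l) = (l - 3)^2*(l^2 + l) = (l - 3)^2*(l + 1)*(l)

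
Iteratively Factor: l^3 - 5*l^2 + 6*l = (l - 2)*(l^2 - 3*l) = l*(l - 2)*(l - 3)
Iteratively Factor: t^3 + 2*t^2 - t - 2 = (t + 1)*(t^2 + t - 2) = (t - 1)*(t + 1)*(t + 2)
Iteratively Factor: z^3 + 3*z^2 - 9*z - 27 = (z - 3)*(z^2 + 6*z + 9) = (z - 3)*(z + 3)*(z + 3)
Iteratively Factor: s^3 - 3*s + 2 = (s - 1)*(s^2 + s - 2) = (s - 1)^2*(s + 2)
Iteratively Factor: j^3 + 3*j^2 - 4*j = (j + 4)*(j^2 - j) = j*(j + 4)*(j - 1)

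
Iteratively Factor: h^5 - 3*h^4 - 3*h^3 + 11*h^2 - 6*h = (h - 1)*(h^4 - 2*h^3 - 5*h^2 + 6*h) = (h - 1)*(h + 2)*(h^3 - 4*h^2 + 3*h) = (h - 3)*(h - 1)*(h + 2)*(h^2 - h) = (h - 3)*(h - 1)^2*(h + 2)*(h)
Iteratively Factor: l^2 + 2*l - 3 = (l + 3)*(l - 1)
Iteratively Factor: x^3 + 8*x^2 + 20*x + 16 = (x + 4)*(x^2 + 4*x + 4) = (x + 2)*(x + 4)*(x + 2)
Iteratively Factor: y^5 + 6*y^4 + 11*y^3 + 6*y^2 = (y)*(y^4 + 6*y^3 + 11*y^2 + 6*y) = y*(y + 1)*(y^3 + 5*y^2 + 6*y) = y*(y + 1)*(y + 3)*(y^2 + 2*y) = y*(y + 1)*(y + 2)*(y + 3)*(y)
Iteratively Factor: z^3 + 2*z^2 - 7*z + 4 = (z - 1)*(z^2 + 3*z - 4) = (z - 1)^2*(z + 4)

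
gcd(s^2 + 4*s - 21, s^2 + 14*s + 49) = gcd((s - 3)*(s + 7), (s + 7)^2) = s + 7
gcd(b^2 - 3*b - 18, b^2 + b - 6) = b + 3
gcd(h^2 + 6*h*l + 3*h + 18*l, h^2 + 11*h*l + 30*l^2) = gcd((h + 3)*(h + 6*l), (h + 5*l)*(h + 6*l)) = h + 6*l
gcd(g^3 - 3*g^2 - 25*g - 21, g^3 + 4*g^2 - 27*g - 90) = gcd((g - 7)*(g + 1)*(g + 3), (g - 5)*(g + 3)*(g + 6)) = g + 3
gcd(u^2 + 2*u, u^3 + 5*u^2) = u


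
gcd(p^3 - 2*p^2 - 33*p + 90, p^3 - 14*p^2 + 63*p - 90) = p^2 - 8*p + 15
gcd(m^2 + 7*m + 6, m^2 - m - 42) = m + 6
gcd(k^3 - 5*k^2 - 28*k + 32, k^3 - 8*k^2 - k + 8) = k^2 - 9*k + 8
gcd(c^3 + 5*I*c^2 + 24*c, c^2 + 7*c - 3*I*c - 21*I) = c - 3*I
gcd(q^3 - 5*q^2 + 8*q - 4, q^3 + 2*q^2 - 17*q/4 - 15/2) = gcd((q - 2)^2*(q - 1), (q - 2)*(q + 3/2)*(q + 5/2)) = q - 2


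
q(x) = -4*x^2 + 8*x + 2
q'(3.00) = -16.00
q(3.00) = -10.00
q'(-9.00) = 80.00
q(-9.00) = -394.00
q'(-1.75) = 22.00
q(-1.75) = -24.25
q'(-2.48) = 27.84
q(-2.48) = -42.44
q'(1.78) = -6.24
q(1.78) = 3.57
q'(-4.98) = 47.84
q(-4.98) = -137.04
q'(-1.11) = 16.88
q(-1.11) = -11.81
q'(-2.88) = 31.04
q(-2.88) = -54.22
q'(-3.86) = 38.88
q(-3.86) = -88.48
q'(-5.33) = 50.64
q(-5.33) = -154.28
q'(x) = 8 - 8*x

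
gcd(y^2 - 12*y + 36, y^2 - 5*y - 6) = y - 6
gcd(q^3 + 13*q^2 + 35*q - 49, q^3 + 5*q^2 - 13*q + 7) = q^2 + 6*q - 7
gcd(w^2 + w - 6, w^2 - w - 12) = w + 3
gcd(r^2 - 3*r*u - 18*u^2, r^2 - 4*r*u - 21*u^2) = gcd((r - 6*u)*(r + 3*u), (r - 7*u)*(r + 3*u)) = r + 3*u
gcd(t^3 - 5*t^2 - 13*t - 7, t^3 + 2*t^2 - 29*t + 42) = 1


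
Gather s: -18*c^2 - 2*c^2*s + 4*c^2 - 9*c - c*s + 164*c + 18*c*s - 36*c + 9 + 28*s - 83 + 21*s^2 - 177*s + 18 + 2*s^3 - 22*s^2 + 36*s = -14*c^2 + 119*c + 2*s^3 - s^2 + s*(-2*c^2 + 17*c - 113) - 56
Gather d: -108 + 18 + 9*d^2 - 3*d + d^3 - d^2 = d^3 + 8*d^2 - 3*d - 90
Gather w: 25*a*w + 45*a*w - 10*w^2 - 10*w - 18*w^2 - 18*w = -28*w^2 + w*(70*a - 28)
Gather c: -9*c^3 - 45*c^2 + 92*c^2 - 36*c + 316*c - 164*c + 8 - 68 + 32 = -9*c^3 + 47*c^2 + 116*c - 28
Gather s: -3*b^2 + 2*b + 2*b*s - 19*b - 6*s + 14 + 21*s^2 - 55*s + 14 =-3*b^2 - 17*b + 21*s^2 + s*(2*b - 61) + 28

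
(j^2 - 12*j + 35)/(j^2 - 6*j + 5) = (j - 7)/(j - 1)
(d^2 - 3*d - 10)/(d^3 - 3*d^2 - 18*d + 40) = (d + 2)/(d^2 + 2*d - 8)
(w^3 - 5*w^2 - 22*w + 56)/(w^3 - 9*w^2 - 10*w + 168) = (w - 2)/(w - 6)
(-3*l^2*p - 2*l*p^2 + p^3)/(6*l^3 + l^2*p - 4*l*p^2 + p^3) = p/(-2*l + p)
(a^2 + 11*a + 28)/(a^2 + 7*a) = (a + 4)/a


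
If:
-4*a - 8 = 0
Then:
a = -2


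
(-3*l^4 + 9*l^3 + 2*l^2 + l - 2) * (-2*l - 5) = 6*l^5 - 3*l^4 - 49*l^3 - 12*l^2 - l + 10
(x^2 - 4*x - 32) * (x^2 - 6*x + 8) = x^4 - 10*x^3 + 160*x - 256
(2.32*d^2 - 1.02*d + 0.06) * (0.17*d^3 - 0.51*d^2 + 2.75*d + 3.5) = 0.3944*d^5 - 1.3566*d^4 + 6.9104*d^3 + 5.2844*d^2 - 3.405*d + 0.21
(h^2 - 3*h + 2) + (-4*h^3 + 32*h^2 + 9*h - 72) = -4*h^3 + 33*h^2 + 6*h - 70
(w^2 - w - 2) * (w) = w^3 - w^2 - 2*w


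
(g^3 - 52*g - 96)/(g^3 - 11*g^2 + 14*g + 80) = (g + 6)/(g - 5)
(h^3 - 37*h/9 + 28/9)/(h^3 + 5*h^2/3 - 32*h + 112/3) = (3*h^2 + 4*h - 7)/(3*(h^2 + 3*h - 28))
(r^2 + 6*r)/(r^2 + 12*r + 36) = r/(r + 6)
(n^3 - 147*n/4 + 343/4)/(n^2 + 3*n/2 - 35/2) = (2*n^2 + 7*n - 49)/(2*(n + 5))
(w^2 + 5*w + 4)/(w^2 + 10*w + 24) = (w + 1)/(w + 6)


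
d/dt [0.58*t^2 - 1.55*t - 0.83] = 1.16*t - 1.55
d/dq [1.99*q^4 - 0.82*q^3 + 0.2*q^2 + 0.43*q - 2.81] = 7.96*q^3 - 2.46*q^2 + 0.4*q + 0.43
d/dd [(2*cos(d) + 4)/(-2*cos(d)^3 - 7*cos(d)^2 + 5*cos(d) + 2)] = -8*(-19*sin(d)^2 + 31*cos(d) + cos(3*d) + 11)*sin(d)/(14*sin(d)^2 + 7*cos(d) - cos(3*d) - 10)^2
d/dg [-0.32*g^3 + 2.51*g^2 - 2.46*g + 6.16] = -0.96*g^2 + 5.02*g - 2.46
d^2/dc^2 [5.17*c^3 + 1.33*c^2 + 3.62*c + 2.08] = 31.02*c + 2.66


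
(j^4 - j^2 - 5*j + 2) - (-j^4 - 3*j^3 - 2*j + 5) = 2*j^4 + 3*j^3 - j^2 - 3*j - 3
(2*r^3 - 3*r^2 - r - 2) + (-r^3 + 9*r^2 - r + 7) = r^3 + 6*r^2 - 2*r + 5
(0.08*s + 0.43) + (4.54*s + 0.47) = 4.62*s + 0.9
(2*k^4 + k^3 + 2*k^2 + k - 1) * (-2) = -4*k^4 - 2*k^3 - 4*k^2 - 2*k + 2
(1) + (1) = 2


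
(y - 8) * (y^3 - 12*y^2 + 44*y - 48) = y^4 - 20*y^3 + 140*y^2 - 400*y + 384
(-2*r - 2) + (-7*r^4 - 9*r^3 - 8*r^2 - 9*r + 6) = -7*r^4 - 9*r^3 - 8*r^2 - 11*r + 4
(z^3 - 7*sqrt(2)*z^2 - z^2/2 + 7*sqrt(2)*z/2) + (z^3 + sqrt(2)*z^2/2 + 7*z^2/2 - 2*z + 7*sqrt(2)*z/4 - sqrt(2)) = 2*z^3 - 13*sqrt(2)*z^2/2 + 3*z^2 - 2*z + 21*sqrt(2)*z/4 - sqrt(2)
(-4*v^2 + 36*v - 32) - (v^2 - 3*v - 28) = -5*v^2 + 39*v - 4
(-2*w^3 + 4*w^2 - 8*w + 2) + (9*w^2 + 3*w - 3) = -2*w^3 + 13*w^2 - 5*w - 1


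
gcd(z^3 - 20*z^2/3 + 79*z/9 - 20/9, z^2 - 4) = 1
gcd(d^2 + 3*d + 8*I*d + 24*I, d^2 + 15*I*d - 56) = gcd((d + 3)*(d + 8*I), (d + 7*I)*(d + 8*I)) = d + 8*I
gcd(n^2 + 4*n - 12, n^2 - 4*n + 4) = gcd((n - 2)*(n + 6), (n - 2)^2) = n - 2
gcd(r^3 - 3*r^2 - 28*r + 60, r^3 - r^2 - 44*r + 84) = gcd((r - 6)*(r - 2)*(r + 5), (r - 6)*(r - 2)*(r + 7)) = r^2 - 8*r + 12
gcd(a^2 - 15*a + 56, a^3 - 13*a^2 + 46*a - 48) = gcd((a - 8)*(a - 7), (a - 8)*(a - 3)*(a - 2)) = a - 8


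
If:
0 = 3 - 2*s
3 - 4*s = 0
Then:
No Solution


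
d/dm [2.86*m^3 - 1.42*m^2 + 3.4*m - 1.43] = 8.58*m^2 - 2.84*m + 3.4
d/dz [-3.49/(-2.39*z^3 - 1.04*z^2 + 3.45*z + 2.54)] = (-25.0233*z^2 - 7.2592*z + 12.0405)/(2.39*z^3 + 1.04*z^2 - 3.45*z - 2.54)^2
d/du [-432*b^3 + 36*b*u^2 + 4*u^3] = 12*u*(6*b + u)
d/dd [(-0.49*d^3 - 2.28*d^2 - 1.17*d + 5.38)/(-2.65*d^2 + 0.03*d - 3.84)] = (1.2985*d^4 - 0.0294000000000008*d^3 + 2.4759*d^2 + 46.0244*d + 4.3314)/(7.0225*d^4 - 0.159*d^3 + 20.3529*d^2 - 0.2304*d + 14.7456)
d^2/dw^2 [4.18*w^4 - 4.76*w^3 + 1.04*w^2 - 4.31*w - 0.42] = 50.16*w^2 - 28.56*w + 2.08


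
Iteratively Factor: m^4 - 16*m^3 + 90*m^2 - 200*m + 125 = (m - 1)*(m^3 - 15*m^2 + 75*m - 125) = (m - 5)*(m - 1)*(m^2 - 10*m + 25) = (m - 5)^2*(m - 1)*(m - 5)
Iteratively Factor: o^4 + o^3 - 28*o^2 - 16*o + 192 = (o - 3)*(o^3 + 4*o^2 - 16*o - 64) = (o - 4)*(o - 3)*(o^2 + 8*o + 16) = (o - 4)*(o - 3)*(o + 4)*(o + 4)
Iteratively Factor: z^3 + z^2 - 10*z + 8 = (z - 1)*(z^2 + 2*z - 8) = (z - 2)*(z - 1)*(z + 4)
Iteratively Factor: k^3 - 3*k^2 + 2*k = (k - 2)*(k^2 - k) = (k - 2)*(k - 1)*(k)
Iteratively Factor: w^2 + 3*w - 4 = (w + 4)*(w - 1)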